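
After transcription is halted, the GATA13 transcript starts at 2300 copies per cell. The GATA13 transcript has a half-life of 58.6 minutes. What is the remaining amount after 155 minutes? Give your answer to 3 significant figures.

Number of half-lives: n = 155/58.6 ≈ 2.6451.
Remaining = 2300 × (1/2)^2.6451 = 2300 × 0.15987 ≈ 367.7 copies per cell.

368 copies per cell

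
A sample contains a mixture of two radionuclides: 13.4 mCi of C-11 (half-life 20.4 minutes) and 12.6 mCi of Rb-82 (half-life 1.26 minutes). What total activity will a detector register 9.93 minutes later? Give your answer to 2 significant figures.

C-11: 13.4 × (1/2)^(9.93/20.4) = 13.4 × (1/2)^0.48676 ≈ 9.5626 mCi.
Rb-82: 12.6 × (1/2)^(9.93/1.26) = 12.6 × (1/2)^7.881 ≈ 0.053452 mCi.
Total = 9.5626 + 0.053452 ≈ 9.616 mCi.

9.6 mCi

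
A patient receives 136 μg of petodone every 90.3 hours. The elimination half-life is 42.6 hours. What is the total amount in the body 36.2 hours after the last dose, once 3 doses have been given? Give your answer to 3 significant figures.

The 3 doses were given 216.8, 126.5, 36.2 hours ago.
Total = 136·(1/2)^(216.8/42.6) + 136·(1/2)^(126.5/42.6) + 136·(1/2)^(36.2/42.6)
      = 3.9952 + 17.363 + 75.463 ≈ 96.822 μg.

96.8 μg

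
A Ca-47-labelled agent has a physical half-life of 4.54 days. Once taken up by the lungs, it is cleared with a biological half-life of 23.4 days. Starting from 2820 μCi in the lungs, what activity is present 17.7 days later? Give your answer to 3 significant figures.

1/t_eff = 1/t_phys + 1/t_biol = 1/4.54 + 1/23.4 = 0.263 per day.
t_eff = 4.54 × 23.4 / (4.54 + 23.4) ≈ 3.8023 days.
Remaining = 2820 × (1/2)^(17.7/3.8023) = 2820 × (1/2)^4.6551 ≈ 111.93 μCi.

112 μCi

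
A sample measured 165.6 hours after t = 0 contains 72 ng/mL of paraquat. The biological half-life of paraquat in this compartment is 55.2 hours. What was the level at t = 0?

576 ng/mL

Number of half-lives elapsed: n = 165.6/55.2 ≈ 3.
A₀ = A × 2^n = 72 × 2^3 = 72 × 8 ≈ 576 ng/mL.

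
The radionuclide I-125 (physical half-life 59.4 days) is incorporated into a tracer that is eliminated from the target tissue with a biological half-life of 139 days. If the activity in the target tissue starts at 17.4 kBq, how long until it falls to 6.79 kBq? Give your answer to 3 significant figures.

1/t_eff = 1/t_phys + 1/t_biol = 1/59.4 + 1/139 = 0.024029 per day.
t_eff = 59.4 × 139 / (59.4 + 139) ≈ 41.616 days.
n = log₂(17.4/6.79) ≈ 1.3576; t = 1.3576 × 41.616 ≈ 56.498 days.

56.5 days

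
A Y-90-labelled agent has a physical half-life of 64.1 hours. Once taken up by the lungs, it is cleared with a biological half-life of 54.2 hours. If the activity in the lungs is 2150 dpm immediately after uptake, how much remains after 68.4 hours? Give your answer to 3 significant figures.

428 dpm

1/t_eff = 1/t_phys + 1/t_biol = 1/64.1 + 1/54.2 = 0.034051 per hour.
t_eff = 64.1 × 54.2 / (64.1 + 54.2) ≈ 29.368 hours.
Remaining = 2150 × (1/2)^(68.4/29.368) = 2150 × (1/2)^2.3291 ≈ 427.88 dpm.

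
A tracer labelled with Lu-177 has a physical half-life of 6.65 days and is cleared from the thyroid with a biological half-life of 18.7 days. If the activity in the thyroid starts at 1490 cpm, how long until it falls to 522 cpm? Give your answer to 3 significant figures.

1/t_eff = 1/t_phys + 1/t_biol = 1/6.65 + 1/18.7 = 0.20385 per day.
t_eff = 6.65 × 18.7 / (6.65 + 18.7) ≈ 4.9055 days.
n = log₂(1490/522) ≈ 1.5132; t = 1.5132 × 4.9055 ≈ 7.423 days.

7.42 days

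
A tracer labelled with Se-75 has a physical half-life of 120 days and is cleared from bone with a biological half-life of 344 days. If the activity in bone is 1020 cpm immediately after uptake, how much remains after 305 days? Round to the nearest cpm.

95 cpm

1/t_eff = 1/t_phys + 1/t_biol = 1/120 + 1/344 = 0.01124 per day.
t_eff = 120 × 344 / (120 + 344) ≈ 88.966 days.
Remaining = 1020 × (1/2)^(305/88.966) = 1020 × (1/2)^3.4283 ≈ 94.75 cpm.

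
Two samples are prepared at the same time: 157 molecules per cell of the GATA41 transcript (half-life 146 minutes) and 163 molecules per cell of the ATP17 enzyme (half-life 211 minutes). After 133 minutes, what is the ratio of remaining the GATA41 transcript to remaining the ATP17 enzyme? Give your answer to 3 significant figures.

GATA41 transcript: 157 × (1/2)^(133/146) = 157 × (1/2)^0.91096 ≈ 83.498 molecules per cell.
ATP17 enzyme: 163 × (1/2)^(133/211) = 163 × (1/2)^0.63033 ≈ 105.3 molecules per cell.
Ratio ≈ 83.498 / 105.3 ≈ 0.79293.

0.793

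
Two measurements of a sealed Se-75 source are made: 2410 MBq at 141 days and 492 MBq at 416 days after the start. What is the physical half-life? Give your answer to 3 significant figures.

120 days

Over Δt = 416 − 141 = 275 days, the level fell by a factor of 2410/492 ≈ 4.8984.
n = log₂(4.8984) ≈ 2.2923 half-lives, so t½ = 275/2.2923 ≈ 119.97 days.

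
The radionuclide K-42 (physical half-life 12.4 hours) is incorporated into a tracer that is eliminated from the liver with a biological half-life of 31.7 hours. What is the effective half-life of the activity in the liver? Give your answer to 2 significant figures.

1/t_eff = 1/t_phys + 1/t_biol = 1/12.4 + 1/31.7 = 0.11219 per hour.
t_eff = 12.4 × 31.7 / (12.4 + 31.7) ≈ 8.9134 hours.

8.9 hours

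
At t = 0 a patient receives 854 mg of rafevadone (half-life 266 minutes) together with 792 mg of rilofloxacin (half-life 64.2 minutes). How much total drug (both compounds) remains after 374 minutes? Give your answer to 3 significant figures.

rafevadone: 854 × (1/2)^(374/266) = 854 × (1/2)^1.406 ≈ 322.26 mg.
rilofloxacin: 792 × (1/2)^(374/64.2) = 792 × (1/2)^5.8255 ≈ 13.966 mg.
Total = 322.26 + 13.966 ≈ 336.22 mg.

336 mg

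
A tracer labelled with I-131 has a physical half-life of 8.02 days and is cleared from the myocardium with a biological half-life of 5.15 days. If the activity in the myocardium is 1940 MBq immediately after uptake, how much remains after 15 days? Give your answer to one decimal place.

70.5 MBq

1/t_eff = 1/t_phys + 1/t_biol = 1/8.02 + 1/5.15 = 0.31886 per day.
t_eff = 8.02 × 5.15 / (8.02 + 5.15) ≈ 3.1361 days.
Remaining = 1940 × (1/2)^(15/3.1361) = 1940 × (1/2)^4.7829 ≈ 70.468 MBq.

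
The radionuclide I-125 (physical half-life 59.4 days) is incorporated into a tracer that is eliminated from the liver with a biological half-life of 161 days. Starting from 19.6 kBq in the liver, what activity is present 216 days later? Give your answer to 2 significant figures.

1/t_eff = 1/t_phys + 1/t_biol = 1/59.4 + 1/161 = 0.023046 per day.
t_eff = 59.4 × 161 / (59.4 + 161) ≈ 43.391 days.
Remaining = 19.6 × (1/2)^(216/43.391) = 19.6 × (1/2)^4.978 ≈ 0.62192 kBq.

0.62 kBq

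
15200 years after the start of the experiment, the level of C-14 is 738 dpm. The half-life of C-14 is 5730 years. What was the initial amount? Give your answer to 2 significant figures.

Number of half-lives elapsed: n = 15200/5730 ≈ 2.6527.
A₀ = A × 2^n = 738 × 2^2.6527 = 738 × 6.2885 ≈ 4640.9 dpm.

4600 dpm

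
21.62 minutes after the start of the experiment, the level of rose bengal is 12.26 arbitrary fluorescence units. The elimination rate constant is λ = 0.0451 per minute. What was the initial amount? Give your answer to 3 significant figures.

t½ = ln 2 / λ = 0.69315 / 0.0451 ≈ 15.369 minutes.
Number of half-lives elapsed: n = 21.62/15.369 ≈ 1.4067.
A₀ = A × 2^n = 12.26 × 2^1.4067 = 12.26 × 2.6513 ≈ 32.505 arbitrary fluorescence units.

32.5 arbitrary fluorescence units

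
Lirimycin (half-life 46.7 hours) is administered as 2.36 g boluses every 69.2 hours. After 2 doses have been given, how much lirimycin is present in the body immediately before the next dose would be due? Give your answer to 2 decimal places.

The 2 doses were given 138.4, 69.2 hours ago.
Total = 2.36·(1/2)^(138.4/46.7) + 2.36·(1/2)^(69.2/46.7)
      = 0.30254 + 0.84498 ≈ 1.1475 g.

1.15 g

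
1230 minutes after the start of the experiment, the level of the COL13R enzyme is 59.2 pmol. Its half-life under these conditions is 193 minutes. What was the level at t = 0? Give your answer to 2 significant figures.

4900 pmol

Number of half-lives elapsed: n = 1230/193 ≈ 6.3731.
A₀ = A × 2^n = 59.2 × 2^6.3731 = 59.2 × 82.886 ≈ 4906.9 pmol.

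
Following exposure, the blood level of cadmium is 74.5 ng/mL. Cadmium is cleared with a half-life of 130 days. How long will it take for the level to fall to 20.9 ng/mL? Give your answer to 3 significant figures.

238 days

Fraction remaining = 20.9/74.5 ≈ 0.28054.
n = log₂(74.5/20.9) = ln(3.5646)/ln 2 ≈ 1.8337 half-lives.
t = n × t½ = 1.8337 × 130 ≈ 238.39 days.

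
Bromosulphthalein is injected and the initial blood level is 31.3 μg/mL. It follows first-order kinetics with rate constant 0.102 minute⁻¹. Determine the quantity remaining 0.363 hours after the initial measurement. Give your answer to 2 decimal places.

3.39 μg/mL

t½ = ln 2 / k = 0.69315 / 0.102 ≈ 6.7956 minutes.
Convert the elapsed time: 0.363 hours = 21.78 minutes.
Number of half-lives: n = 21.78/6.7956 ≈ 3.205.
Remaining = 31.3 × (1/2)^3.205 = 31.3 × 0.10844 ≈ 3.3942 μg/mL.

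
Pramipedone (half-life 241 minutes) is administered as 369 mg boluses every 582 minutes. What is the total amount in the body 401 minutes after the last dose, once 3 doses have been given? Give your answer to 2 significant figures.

The 3 doses were given 1565, 983, 401 minutes ago.
Total = 369·(1/2)^(1565/241) + 369·(1/2)^(983/241) + 369·(1/2)^(401/241)
      = 4.0945 + 21.836 + 116.45 ≈ 142.38 mg.

140 mg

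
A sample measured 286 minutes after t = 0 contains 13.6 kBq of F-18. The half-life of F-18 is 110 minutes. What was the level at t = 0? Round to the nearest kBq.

82 kBq

Number of half-lives elapsed: n = 286/110 ≈ 2.6.
A₀ = A × 2^n = 13.6 × 2^2.6 = 13.6 × 6.0629 ≈ 82.455 kBq.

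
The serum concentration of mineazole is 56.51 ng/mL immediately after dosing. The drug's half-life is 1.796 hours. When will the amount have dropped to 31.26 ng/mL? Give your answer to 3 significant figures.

1.53 hours

Fraction remaining = 31.26/56.51 ≈ 0.55318.
n = log₂(56.51/31.26) = ln(1.8077)/ln 2 ≈ 0.85419 half-lives.
t = n × t½ = 0.85419 × 1.796 ≈ 1.5341 hours.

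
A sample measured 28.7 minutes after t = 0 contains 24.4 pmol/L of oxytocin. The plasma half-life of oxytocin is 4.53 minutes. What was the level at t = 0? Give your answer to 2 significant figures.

2000 pmol/L

Number of half-lives elapsed: n = 28.7/4.53 ≈ 6.3355.
A₀ = A × 2^n = 24.4 × 2^6.3355 = 24.4 × 80.758 ≈ 1970.5 pmol/L.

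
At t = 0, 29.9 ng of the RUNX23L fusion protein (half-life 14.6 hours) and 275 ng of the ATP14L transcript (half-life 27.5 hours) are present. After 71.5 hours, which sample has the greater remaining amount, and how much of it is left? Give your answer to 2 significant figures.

RUNX23L fusion protein: 29.9 × (1/2)^4.8973 ≈ 1.0033 ng.
ATP14L transcript: 275 × (1/2)^2.6 ≈ 45.358 ng.
ATP14L transcript has more remaining, at ≈ 45.358 ng.

ATP14L transcript, 45 ng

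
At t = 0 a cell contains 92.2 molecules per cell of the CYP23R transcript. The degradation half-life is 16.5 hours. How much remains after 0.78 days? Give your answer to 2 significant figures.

Convert the elapsed time: 0.78 days = 18.72 hours.
Number of half-lives: n = 18.72/16.5 ≈ 1.1345.
Remaining = 92.2 × (1/2)^1.1345 = 92.2 × 0.45548 ≈ 41.995 molecules per cell.

42 molecules per cell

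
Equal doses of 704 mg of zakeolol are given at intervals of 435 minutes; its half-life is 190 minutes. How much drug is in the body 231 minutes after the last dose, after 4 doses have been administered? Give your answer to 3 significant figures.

380 mg

The 4 doses were given 1536, 1101, 666, 231 minutes ago.
Total = 704·(1/2)^(1536/190) + 704·(1/2)^(1101/190) + 704·(1/2)^(666/190) + 704·(1/2)^(231/190)
      = 2.5941 + 12.682 + 61.999 + 303.1 ≈ 380.37 mg.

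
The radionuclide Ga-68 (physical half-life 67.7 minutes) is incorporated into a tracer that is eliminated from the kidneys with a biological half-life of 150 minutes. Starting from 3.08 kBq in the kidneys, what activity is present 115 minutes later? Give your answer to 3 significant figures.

1/t_eff = 1/t_phys + 1/t_biol = 1/67.7 + 1/150 = 0.021438 per minute.
t_eff = 67.7 × 150 / (67.7 + 150) ≈ 46.647 minutes.
Remaining = 3.08 × (1/2)^(115/46.647) = 3.08 × (1/2)^2.4653 ≈ 0.55771 kBq.

0.558 kBq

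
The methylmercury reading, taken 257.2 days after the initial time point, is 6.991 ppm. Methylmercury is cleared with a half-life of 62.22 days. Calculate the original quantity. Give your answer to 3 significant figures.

123 ppm

Number of half-lives elapsed: n = 257.2/62.22 ≈ 4.1337.
A₀ = A × 2^n = 6.991 × 2^4.1337 = 6.991 × 17.554 ≈ 122.72 ppm.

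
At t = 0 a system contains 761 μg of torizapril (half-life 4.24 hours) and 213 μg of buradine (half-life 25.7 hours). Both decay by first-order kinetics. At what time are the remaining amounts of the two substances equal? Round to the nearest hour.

9 hours

Set 761·(1/2)^(t/4.24) = 213·(1/2)^(t/25.7).
Taking log₂: log₂(761/213) = t·(1/4.24 − 1/25.7).
log₂(3.5728) = 1.837; 1/4.24 − 1/25.7 = 0.19694.
t = 1.837 / 0.19694 ≈ 9.328 hours.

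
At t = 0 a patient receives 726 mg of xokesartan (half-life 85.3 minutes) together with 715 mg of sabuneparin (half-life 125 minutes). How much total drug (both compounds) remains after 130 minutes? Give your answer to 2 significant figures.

xokesartan: 726 × (1/2)^(130/85.3) = 726 × (1/2)^1.524 ≈ 252.44 mg.
sabuneparin: 715 × (1/2)^(130/125) = 715 × (1/2)^1.04 ≈ 347.72 mg.
Total = 252.44 + 347.72 ≈ 600.16 mg.

600 mg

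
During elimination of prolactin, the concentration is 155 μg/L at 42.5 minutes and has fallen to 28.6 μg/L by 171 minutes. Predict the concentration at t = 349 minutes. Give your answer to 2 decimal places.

2.75 μg/L

Over Δt = 171 − 42.5 = 128.5 minutes, the level fell by a factor of 155/28.6 ≈ 5.4196.
n = log₂(5.4196) ≈ 2.4382 half-lives, so t½ = 128.5/2.4382 ≈ 52.703 minutes.
From t = 171 to t = 349: 28.6 × (1/2)^((349−171)/52.703) ≈ 2.7521 μg/L.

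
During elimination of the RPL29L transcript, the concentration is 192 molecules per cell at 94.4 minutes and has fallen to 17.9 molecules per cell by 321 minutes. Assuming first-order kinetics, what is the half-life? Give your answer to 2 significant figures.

Over Δt = 321 − 94.4 = 226.6 minutes, the level fell by a factor of 192/17.9 ≈ 10.726.
n = log₂(10.726) ≈ 3.4231 half-lives, so t½ = 226.6/3.4231 ≈ 66.198 minutes.

66 minutes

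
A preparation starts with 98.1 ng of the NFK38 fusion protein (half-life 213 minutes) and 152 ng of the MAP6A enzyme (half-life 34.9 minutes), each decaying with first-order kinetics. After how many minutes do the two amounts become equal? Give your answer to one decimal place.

Set 98.1·(1/2)^(t/213) = 152·(1/2)^(t/34.9).
Taking log₂: log₂(98.1/152) = t·(1/213 − 1/34.9).
log₂(0.64539) = -0.63175; 1/213 − 1/34.9 = -0.023958.
t = -0.63175 / -0.023958 ≈ 26.368 minutes.

26.4 minutes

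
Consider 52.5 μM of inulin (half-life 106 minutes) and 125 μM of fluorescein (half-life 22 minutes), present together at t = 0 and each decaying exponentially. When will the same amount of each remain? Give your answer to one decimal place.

Set 52.5·(1/2)^(t/106) = 125·(1/2)^(t/22).
Taking log₂: log₂(52.5/125) = t·(1/106 − 1/22).
log₂(0.42) = -1.2515; 1/106 − 1/22 = -0.036021.
t = -1.2515 / -0.036021 ≈ 34.745 minutes.

34.7 minutes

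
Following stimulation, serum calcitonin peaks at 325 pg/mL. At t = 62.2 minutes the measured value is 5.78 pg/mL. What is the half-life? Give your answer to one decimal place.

10.7 minutes

A/A₀ = 5.78/325 ≈ 0.017785.
n = log₂(56.228) ≈ 5.8132 half-lives elapsed in 62.2 minutes.
t½ = 62.2/5.8132 ≈ 10.7 minutes.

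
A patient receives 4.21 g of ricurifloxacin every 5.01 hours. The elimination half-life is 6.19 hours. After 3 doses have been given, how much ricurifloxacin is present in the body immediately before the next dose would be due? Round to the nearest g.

5 g

The 3 doses were given 15.03, 10.02, 5.01 hours ago.
Total = 4.21·(1/2)^(15.03/6.19) + 4.21·(1/2)^(10.02/6.19) + 4.21·(1/2)^(5.01/6.19)
      = 0.78225 + 1.3709 + 2.4024 ≈ 4.5555 g.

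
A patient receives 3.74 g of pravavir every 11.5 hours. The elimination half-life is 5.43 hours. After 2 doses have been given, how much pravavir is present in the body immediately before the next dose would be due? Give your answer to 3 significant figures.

The 2 doses were given 23, 11.5 hours ago.
Total = 3.74·(1/2)^(23/5.43) + 3.74·(1/2)^(11.5/5.43)
      = 0.19851 + 0.86165 ≈ 1.0602 g.

1.06 g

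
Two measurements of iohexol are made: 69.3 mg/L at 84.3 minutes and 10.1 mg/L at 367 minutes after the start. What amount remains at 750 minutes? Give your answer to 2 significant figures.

Over Δt = 367 − 84.3 = 282.7 minutes, the level fell by a factor of 69.3/10.1 ≈ 6.8614.
n = log₂(6.8614) ≈ 2.7785 half-lives, so t½ = 282.7/2.7785 ≈ 101.75 minutes.
From t = 367 to t = 750: 10.1 × (1/2)^((750−367)/101.75) ≈ 0.74329 mg/L.

0.74 mg/L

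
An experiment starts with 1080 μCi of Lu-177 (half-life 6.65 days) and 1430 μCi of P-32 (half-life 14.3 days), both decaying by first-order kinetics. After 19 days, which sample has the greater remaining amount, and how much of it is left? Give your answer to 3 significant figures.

P-32, 569 μCi

Lu-177: 1080 × (1/2)^2.8571 ≈ 149.05 μCi.
P-32: 1430 × (1/2)^1.3287 ≈ 569.33 μCi.
P-32 has more remaining, at ≈ 569.33 μCi.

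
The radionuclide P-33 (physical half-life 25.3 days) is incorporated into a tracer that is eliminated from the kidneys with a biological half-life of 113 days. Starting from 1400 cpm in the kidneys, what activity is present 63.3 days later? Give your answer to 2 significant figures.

1/t_eff = 1/t_phys + 1/t_biol = 1/25.3 + 1/113 = 0.048375 per day.
t_eff = 25.3 × 113 / (25.3 + 113) ≈ 20.672 days.
Remaining = 1400 × (1/2)^(63.3/20.672) = 1400 × (1/2)^3.0622 ≈ 167.62 cpm.

170 cpm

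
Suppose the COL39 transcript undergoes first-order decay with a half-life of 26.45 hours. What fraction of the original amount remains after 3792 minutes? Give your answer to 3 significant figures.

3792 minutes = 63.2 hours.
n = 63.2/26.45 ≈ 2.3894 half-lives.
Fraction remaining = (1/2)^2.3894 ≈ 0.19086.

0.191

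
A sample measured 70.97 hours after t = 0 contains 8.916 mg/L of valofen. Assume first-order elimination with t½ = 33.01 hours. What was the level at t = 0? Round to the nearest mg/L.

40 mg/L

Number of half-lives elapsed: n = 70.97/33.01 ≈ 2.15.
A₀ = A × 2^n = 8.916 × 2^2.15 = 8.916 × 4.4381 ≈ 39.57 mg/L.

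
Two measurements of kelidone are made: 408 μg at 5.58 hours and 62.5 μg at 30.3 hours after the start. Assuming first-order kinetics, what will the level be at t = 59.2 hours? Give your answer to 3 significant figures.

Over Δt = 30.3 − 5.58 = 24.72 hours, the level fell by a factor of 408/62.5 ≈ 6.528.
n = log₂(6.528) ≈ 2.7066 half-lives, so t½ = 24.72/2.7066 ≈ 9.1331 hours.
From t = 30.3 to t = 59.2: 62.5 × (1/2)^((59.2−30.3)/9.1331) ≈ 6.9715 μg.

6.97 μg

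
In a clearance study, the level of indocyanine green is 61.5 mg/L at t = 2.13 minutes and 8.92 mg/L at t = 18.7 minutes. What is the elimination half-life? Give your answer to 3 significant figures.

Over Δt = 18.7 − 2.13 = 16.57 minutes, the level fell by a factor of 61.5/8.92 ≈ 6.8946.
n = log₂(6.8946) ≈ 2.7855 half-lives, so t½ = 16.57/2.7855 ≈ 5.9487 minutes.

5.95 minutes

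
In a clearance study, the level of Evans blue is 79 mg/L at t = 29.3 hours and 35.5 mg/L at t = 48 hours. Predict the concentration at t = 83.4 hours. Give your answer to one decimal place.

7.8 mg/L

Over Δt = 48 − 29.3 = 18.7 hours, the level fell by a factor of 79/35.5 ≈ 2.2254.
n = log₂(2.2254) ≈ 1.154 half-lives, so t½ = 18.7/1.154 ≈ 16.204 hours.
From t = 48 to t = 83.4: 35.5 × (1/2)^((83.4−48)/16.204) ≈ 7.8088 mg/L.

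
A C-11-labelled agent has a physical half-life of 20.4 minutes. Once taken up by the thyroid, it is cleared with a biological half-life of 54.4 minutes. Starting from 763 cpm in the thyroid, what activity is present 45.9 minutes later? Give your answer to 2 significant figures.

1/t_eff = 1/t_phys + 1/t_biol = 1/20.4 + 1/54.4 = 0.067402 per minute.
t_eff = 20.4 × 54.4 / (20.4 + 54.4) ≈ 14.836 minutes.
Remaining = 763 × (1/2)^(45.9/14.836) = 763 × (1/2)^3.0938 ≈ 89.374 cpm.

89 cpm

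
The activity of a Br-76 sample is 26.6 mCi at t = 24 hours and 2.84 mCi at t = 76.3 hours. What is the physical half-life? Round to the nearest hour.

Over Δt = 76.3 − 24 = 52.3 hours, the level fell by a factor of 26.6/2.84 ≈ 9.3662.
n = log₂(9.3662) ≈ 3.2275 half-lives, so t½ = 52.3/3.2275 ≈ 16.205 hours.

16 hours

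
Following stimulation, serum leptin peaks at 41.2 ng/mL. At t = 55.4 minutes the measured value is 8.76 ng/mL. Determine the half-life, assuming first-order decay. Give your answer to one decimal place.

24.8 minutes

A/A₀ = 8.76/41.2 ≈ 0.21262.
n = log₂(4.7032) ≈ 2.2336 half-lives elapsed in 55.4 minutes.
t½ = 55.4/2.2336 ≈ 24.803 minutes.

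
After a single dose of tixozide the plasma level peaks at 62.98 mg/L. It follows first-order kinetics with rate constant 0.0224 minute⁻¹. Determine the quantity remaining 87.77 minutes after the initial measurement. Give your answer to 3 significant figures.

t½ = ln 2 / k = 0.69315 / 0.0224 ≈ 30.944 minutes.
Number of half-lives: n = 87.77/30.944 ≈ 2.8364.
Remaining = 62.98 × (1/2)^2.8364 = 62.98 × 0.14001 ≈ 8.8178 mg/L.

8.82 mg/L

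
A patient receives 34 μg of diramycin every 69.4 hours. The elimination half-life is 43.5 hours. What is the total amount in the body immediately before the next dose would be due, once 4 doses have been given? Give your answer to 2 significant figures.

The 4 doses were given 277.6, 208.2, 138.8, 69.4 hours ago.
Total = 34·(1/2)^(277.6/43.5) + 34·(1/2)^(208.2/43.5) + 34·(1/2)^(138.8/43.5) + 34·(1/2)^(69.4/43.5)
      = 0.40778 + 1.2322 + 3.7235 + 11.252 ≈ 16.615 μg.

17 μg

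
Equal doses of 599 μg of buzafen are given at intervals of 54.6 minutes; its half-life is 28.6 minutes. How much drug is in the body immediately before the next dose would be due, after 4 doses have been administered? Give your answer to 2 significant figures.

The 4 doses were given 218.4, 163.8, 109.2, 54.6 minutes ago.
Total = 599·(1/2)^(218.4/28.6) + 599·(1/2)^(163.8/28.6) + 599·(1/2)^(109.2/28.6) + 599·(1/2)^(54.6/28.6)
      = 3.0106 + 11.307 + 42.466 + 159.49 ≈ 216.27 μg.

220 μg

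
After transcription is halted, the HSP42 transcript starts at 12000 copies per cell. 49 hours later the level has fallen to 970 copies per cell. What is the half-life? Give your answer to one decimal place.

A/A₀ = 970/12000 ≈ 0.080833.
n = log₂(12.371) ≈ 3.6289 half-lives elapsed in 49 hours.
t½ = 49/3.6289 ≈ 13.503 hours.

13.5 hours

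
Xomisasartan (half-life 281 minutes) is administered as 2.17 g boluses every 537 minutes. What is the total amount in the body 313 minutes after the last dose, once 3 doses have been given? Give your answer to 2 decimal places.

1.34 g

The 3 doses were given 1387, 850, 313 minutes ago.
Total = 2.17·(1/2)^(1387/281) + 2.17·(1/2)^(850/281) + 2.17·(1/2)^(313/281)
      = 0.070891 + 0.26661 + 1.0026 ≈ 1.3401 g.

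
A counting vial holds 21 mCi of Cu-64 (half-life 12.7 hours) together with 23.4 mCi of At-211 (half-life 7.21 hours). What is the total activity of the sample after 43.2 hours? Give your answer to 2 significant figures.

2.4 mCi

Cu-64: 21 × (1/2)^(43.2/12.7) = 21 × (1/2)^3.4016 ≈ 1.9872 mCi.
At-211: 23.4 × (1/2)^(43.2/7.21) = 23.4 × (1/2)^5.9917 ≈ 0.36774 mCi.
Total = 1.9872 + 0.36774 ≈ 2.3549 mCi.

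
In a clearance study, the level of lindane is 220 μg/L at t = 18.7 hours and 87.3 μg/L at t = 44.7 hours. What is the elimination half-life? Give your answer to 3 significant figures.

Over Δt = 44.7 − 18.7 = 26 hours, the level fell by a factor of 220/87.3 ≈ 2.52.
n = log₂(2.52) ≈ 1.3334 half-lives, so t½ = 26/1.3334 ≈ 19.498 hours.

19.5 hours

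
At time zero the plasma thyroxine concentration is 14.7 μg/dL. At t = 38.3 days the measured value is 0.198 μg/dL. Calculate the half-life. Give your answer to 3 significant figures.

A/A₀ = 0.198/14.7 ≈ 0.013469.
n = log₂(74.242) ≈ 6.2142 half-lives elapsed in 38.3 days.
t½ = 38.3/6.2142 ≈ 6.1633 days.

6.16 days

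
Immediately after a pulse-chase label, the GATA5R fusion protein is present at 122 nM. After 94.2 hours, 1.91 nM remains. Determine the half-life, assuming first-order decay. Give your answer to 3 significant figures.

15.7 hours

A/A₀ = 1.91/122 ≈ 0.015656.
n = log₂(63.874) ≈ 5.9972 half-lives elapsed in 94.2 hours.
t½ = 94.2/5.9972 ≈ 15.707 hours.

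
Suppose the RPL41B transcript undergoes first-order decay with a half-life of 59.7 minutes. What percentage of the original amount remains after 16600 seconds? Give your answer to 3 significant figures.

16600 seconds = 276.667 minutes.
n = 276.667/59.7 ≈ 4.6343 half-lives.
Fraction remaining = (1/2)^4.6343 ≈ 0.040266, i.e. 4.0266%.

4.03%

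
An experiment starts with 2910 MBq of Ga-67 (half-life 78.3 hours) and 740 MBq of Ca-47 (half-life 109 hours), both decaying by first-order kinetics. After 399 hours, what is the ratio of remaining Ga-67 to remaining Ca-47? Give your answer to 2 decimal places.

1.45

Ga-67: 2910 × (1/2)^(399/78.3) = 2910 × (1/2)^5.0958 ≈ 85.096 MBq.
Ca-47: 740 × (1/2)^(399/109) = 740 × (1/2)^3.6606 ≈ 58.519 MBq.
Ratio ≈ 85.096 / 58.519 ≈ 1.4542.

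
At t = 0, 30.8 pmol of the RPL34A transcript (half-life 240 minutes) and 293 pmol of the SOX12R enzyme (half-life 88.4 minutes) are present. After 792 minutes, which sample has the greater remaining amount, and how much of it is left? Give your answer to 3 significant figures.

RPL34A transcript: 30.8 × (1/2)^3.3 ≈ 3.1272 pmol.
SOX12R enzyme: 293 × (1/2)^8.9593 ≈ 0.58865 pmol.
RPL34A transcript has more remaining, at ≈ 3.1272 pmol.

RPL34A transcript, 3.13 pmol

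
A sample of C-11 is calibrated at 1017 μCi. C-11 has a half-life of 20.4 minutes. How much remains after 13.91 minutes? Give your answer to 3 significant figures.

Number of half-lives: n = 13.91/20.4 ≈ 0.68186.
Remaining = 1017 × (1/2)^0.68186 = 1017 × 0.62336 ≈ 633.96 μCi.

634 μCi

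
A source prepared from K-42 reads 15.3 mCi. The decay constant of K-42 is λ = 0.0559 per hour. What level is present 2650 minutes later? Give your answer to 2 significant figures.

t½ = ln 2 / λ = 0.69315 / 0.0559 ≈ 12.4 hours.
Convert the elapsed time: 2650 minutes = 44.1667 hours.
Number of half-lives: n = 44.1667/12.4 ≈ 3.5619.
Remaining = 15.3 × (1/2)^3.5619 = 15.3 × 0.084677 ≈ 1.2956 mCi.

1.3 mCi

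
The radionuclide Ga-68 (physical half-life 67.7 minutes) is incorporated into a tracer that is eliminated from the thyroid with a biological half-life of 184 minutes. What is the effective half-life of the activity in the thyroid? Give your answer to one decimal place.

49.5 minutes

1/t_eff = 1/t_phys + 1/t_biol = 1/67.7 + 1/184 = 0.020206 per minute.
t_eff = 67.7 × 184 / (67.7 + 184) ≈ 49.491 minutes.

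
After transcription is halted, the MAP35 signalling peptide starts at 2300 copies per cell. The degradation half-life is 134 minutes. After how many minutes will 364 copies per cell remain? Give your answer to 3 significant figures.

356 minutes

Fraction remaining = 364/2300 ≈ 0.15826.
n = log₂(2300/364) = ln(6.3187)/ln 2 ≈ 2.6596 half-lives.
t = n × t½ = 2.6596 × 134 ≈ 356.39 minutes.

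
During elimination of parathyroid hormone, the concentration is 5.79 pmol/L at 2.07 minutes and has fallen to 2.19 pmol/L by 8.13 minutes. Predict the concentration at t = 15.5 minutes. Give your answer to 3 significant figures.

Over Δt = 8.13 − 2.07 = 6.06 minutes, the level fell by a factor of 5.79/2.19 ≈ 2.6438.
n = log₂(2.6438) ≈ 1.4026 half-lives, so t½ = 6.06/1.4026 ≈ 4.3204 minutes.
From t = 8.13 to t = 15.5: 2.19 × (1/2)^((15.5−8.13)/4.3204) ≈ 0.67133 pmol/L.

0.671 pmol/L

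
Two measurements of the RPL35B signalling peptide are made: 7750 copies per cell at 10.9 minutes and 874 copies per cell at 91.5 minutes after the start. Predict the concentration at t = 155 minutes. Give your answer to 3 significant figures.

157 copies per cell

Over Δt = 91.5 − 10.9 = 80.6 minutes, the level fell by a factor of 7750/874 ≈ 8.8673.
n = log₂(8.8673) ≈ 3.1485 half-lives, so t½ = 80.6/3.1485 ≈ 25.6 minutes.
From t = 91.5 to t = 155: 874 × (1/2)^((155−91.5)/25.6) ≈ 156.6 copies per cell.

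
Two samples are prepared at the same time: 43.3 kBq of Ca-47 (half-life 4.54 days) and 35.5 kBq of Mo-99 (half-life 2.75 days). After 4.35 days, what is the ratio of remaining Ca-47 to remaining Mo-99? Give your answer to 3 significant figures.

Ca-47: 43.3 × (1/2)^(4.35/4.54) = 43.3 × (1/2)^0.95815 ≈ 22.287 kBq.
Mo-99: 35.5 × (1/2)^(4.35/2.75) = 35.5 × (1/2)^1.5818 ≈ 11.859 kBq.
Ratio ≈ 22.287 / 11.859 ≈ 1.8793.

1.88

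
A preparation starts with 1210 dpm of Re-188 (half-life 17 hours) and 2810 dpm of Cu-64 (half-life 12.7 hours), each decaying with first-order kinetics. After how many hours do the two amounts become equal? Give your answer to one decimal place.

Set 1210·(1/2)^(t/17) = 2810·(1/2)^(t/12.7).
Taking log₂: log₂(1210/2810) = t·(1/17 − 1/12.7).
log₂(0.4306) = -1.2156; 1/17 − 1/12.7 = -0.019917.
t = -1.2156 / -0.019917 ≈ 61.033 hours.

61.0 hours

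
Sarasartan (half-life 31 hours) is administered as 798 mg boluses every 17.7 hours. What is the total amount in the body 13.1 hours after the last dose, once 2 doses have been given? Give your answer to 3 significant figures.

The 2 doses were given 30.8, 13.1 hours ago.
Total = 798·(1/2)^(30.8/31) + 798·(1/2)^(13.1/31)
      = 400.79 + 595.38 ≈ 996.17 mg.

996 mg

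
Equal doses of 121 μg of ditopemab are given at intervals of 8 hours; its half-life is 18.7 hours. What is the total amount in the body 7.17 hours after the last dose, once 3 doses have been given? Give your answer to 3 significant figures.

The 3 doses were given 23.17, 15.17, 7.17 hours ago.
Total = 121·(1/2)^(23.17/18.7) + 121·(1/2)^(15.17/18.7) + 121·(1/2)^(7.17/18.7)
      = 51.262 + 68.957 + 92.761 ≈ 212.98 μg.

213 μg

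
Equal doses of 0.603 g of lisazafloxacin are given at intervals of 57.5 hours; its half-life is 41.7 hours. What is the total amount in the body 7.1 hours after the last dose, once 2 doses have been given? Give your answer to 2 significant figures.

The 2 doses were given 64.6, 7.1 hours ago.
Total = 0.603·(1/2)^(64.6/41.7) + 0.603·(1/2)^(7.1/41.7)
      = 0.20605 + 0.53587 ≈ 0.74192 g.

0.74 g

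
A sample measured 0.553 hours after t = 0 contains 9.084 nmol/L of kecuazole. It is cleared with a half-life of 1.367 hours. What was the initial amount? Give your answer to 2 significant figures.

Number of half-lives elapsed: n = 0.553/1.367 ≈ 0.40454.
A₀ = A × 2^n = 9.084 × 2^0.40454 = 9.084 × 1.3237 ≈ 12.024 nmol/L.

12 nmol/L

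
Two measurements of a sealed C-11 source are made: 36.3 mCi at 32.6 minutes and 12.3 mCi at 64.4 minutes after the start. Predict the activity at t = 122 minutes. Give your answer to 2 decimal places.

Over Δt = 64.4 − 32.6 = 31.8 minutes, the level fell by a factor of 36.3/12.3 ≈ 2.9512.
n = log₂(2.9512) ≈ 1.5613 half-lives, so t½ = 31.8/1.5613 ≈ 20.367 minutes.
From t = 64.4 to t = 122: 12.3 × (1/2)^((122−64.4)/20.367) ≈ 1.7321 mCi.

1.73 mCi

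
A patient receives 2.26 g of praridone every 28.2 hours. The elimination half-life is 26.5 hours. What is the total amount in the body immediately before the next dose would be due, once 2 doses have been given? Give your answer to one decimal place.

1.6 g

The 2 doses were given 56.4, 28.2 hours ago.
Total = 2.26·(1/2)^(56.4/26.5) + 2.26·(1/2)^(28.2/26.5)
      = 0.51692 + 1.0809 ≈ 1.5978 g.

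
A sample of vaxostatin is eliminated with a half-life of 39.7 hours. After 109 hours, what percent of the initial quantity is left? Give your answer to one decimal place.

n = 109/39.7 ≈ 2.7456 half-lives.
Fraction remaining = (1/2)^2.7456 ≈ 0.14911, i.e. 14.911%.

14.9%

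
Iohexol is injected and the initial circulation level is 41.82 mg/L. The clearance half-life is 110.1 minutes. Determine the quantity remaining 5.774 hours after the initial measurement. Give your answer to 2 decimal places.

Convert the elapsed time: 5.774 hours = 346.44 minutes.
Number of half-lives: n = 346.44/110.1 ≈ 3.1466.
Remaining = 41.82 × (1/2)^3.1466 = 41.82 × 0.11292 ≈ 4.7224 mg/L.

4.72 mg/L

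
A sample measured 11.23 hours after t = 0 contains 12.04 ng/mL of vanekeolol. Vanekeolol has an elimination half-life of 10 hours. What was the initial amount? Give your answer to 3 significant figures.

Number of half-lives elapsed: n = 11.23/10 ≈ 1.123.
A₀ = A × 2^n = 12.04 × 2^1.123 = 12.04 × 2.178 ≈ 26.223 ng/mL.

26.2 ng/mL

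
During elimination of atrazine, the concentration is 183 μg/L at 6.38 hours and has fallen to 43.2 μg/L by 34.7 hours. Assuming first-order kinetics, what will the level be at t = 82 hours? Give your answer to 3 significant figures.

3.88 μg/L

Over Δt = 34.7 − 6.38 = 28.32 hours, the level fell by a factor of 183/43.2 ≈ 4.2361.
n = log₂(4.2361) ≈ 2.0827 half-lives, so t½ = 28.32/2.0827 ≈ 13.597 hours.
From t = 34.7 to t = 82: 43.2 × (1/2)^((82−34.7)/13.597) ≈ 3.8755 μg/L.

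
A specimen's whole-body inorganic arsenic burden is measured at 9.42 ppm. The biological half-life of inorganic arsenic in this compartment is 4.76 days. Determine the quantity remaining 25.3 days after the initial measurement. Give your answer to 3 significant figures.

0.237 ppm

Number of half-lives: n = 25.3/4.76 ≈ 5.3151.
Remaining = 9.42 × (1/2)^5.3151 = 9.42 × 0.025118 ≈ 0.23661 ppm.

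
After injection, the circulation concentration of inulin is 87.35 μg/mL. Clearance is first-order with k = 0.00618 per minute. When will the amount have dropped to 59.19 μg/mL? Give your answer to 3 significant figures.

t½ = ln 2 / k = 0.69315 / 0.00618 ≈ 112.16 minutes.
Fraction remaining = 59.19/87.35 ≈ 0.67762.
n = log₂(87.35/59.19) = ln(1.4758)/ln 2 ≈ 0.56145 half-lives.
t = n × t½ = 0.56145 × 112.16 ≈ 62.973 minutes.

63.0 minutes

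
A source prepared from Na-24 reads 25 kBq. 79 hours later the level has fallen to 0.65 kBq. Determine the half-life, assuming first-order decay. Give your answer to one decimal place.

A/A₀ = 0.65/25 ≈ 0.026.
n = log₂(38.462) ≈ 5.2653 half-lives elapsed in 79 hours.
t½ = 79/5.2653 ≈ 15.004 hours.

15.0 hours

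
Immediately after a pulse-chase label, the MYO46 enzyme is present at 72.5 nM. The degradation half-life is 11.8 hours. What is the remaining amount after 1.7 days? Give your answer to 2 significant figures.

Convert the elapsed time: 1.7 days = 40.8 hours.
Number of half-lives: n = 40.8/11.8 ≈ 3.4576.
Remaining = 72.5 × (1/2)^3.4576 = 72.5 × 0.091023 ≈ 6.5992 nM.

6.6 nM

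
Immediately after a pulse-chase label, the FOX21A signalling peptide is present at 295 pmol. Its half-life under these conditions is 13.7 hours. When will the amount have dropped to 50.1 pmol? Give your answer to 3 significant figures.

35.0 hours

Fraction remaining = 50.1/295 ≈ 0.16983.
n = log₂(295/50.1) = ln(5.8882)/ln 2 ≈ 2.5578 half-lives.
t = n × t½ = 2.5578 × 13.7 ≈ 35.042 hours.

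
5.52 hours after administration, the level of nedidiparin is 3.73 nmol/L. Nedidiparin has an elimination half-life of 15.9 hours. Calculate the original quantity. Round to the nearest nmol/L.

Number of half-lives elapsed: n = 5.52/15.9 ≈ 0.34717.
A₀ = A × 2^n = 3.73 × 2^0.34717 = 3.73 × 1.2721 ≈ 4.7448 nmol/L.

5 nmol/L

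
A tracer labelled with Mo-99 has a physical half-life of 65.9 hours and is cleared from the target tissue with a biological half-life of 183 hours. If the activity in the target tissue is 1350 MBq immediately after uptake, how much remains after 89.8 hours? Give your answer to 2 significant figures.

370 MBq

1/t_eff = 1/t_phys + 1/t_biol = 1/65.9 + 1/183 = 0.020639 per hour.
t_eff = 65.9 × 183 / (65.9 + 183) ≈ 48.452 hours.
Remaining = 1350 × (1/2)^(89.8/48.452) = 1350 × (1/2)^1.8534 ≈ 373.6 MBq.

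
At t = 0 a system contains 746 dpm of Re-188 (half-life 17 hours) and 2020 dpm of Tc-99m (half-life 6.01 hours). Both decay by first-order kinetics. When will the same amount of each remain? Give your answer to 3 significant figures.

Set 746·(1/2)^(t/17) = 2020·(1/2)^(t/6.01).
Taking log₂: log₂(746/2020) = t·(1/17 − 1/6.01).
log₂(0.36931) = -1.4371; 1/17 − 1/6.01 = -0.10757.
t = -1.4371 / -0.10757 ≈ 13.36 hours.

13.4 hours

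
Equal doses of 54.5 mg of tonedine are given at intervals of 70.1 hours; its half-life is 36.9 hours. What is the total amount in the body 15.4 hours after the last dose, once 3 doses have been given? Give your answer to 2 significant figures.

55 mg

The 3 doses were given 155.6, 85.5, 15.4 hours ago.
Total = 54.5·(1/2)^(155.6/36.9) + 54.5·(1/2)^(85.5/36.9) + 54.5·(1/2)^(15.4/36.9)
      = 2.931 + 10.937 + 40.81 ≈ 54.677 mg.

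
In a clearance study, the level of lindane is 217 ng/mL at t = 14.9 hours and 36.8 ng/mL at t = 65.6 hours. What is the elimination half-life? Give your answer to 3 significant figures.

Over Δt = 65.6 − 14.9 = 50.7 hours, the level fell by a factor of 217/36.8 ≈ 5.8967.
n = log₂(5.8967) ≈ 2.5599 half-lives, so t½ = 50.7/2.5599 ≈ 19.805 hours.

19.8 hours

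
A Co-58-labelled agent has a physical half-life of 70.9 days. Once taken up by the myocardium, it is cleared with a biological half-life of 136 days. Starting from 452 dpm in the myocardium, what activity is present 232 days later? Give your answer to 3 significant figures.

14.3 dpm

1/t_eff = 1/t_phys + 1/t_biol = 1/70.9 + 1/136 = 0.021457 per day.
t_eff = 70.9 × 136 / (70.9 + 136) ≈ 46.604 days.
Remaining = 452 × (1/2)^(232/46.604) = 452 × (1/2)^4.9781 ≈ 14.341 dpm.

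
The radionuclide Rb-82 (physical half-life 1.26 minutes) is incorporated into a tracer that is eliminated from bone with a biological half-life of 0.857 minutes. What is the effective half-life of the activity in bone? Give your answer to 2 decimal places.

0.51 minutes

1/t_eff = 1/t_phys + 1/t_biol = 1/1.26 + 1/0.857 = 1.9605 per minute.
t_eff = 1.26 × 0.857 / (1.26 + 0.857) ≈ 0.51007 minutes.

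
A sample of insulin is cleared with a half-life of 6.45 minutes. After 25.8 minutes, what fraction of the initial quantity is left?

0.0625

n = 25.8/6.45 ≈ 4 half-lives.
Fraction remaining = (1/2)^4 ≈ 0.0625.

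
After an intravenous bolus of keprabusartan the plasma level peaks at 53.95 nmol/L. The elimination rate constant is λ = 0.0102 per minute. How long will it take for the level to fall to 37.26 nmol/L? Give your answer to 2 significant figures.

t½ = ln 2 / λ = 0.69315 / 0.0102 ≈ 67.956 minutes.
Fraction remaining = 37.26/53.95 ≈ 0.69064.
n = log₂(53.95/37.26) = ln(1.4479)/ln 2 ≈ 0.534 half-lives.
t = n × t½ = 0.534 × 67.956 ≈ 36.288 minutes.

36 minutes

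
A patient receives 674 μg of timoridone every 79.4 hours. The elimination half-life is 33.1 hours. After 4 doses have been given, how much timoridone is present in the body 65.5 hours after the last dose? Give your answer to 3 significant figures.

211 μg

The 4 doses were given 303.7, 224.3, 144.9, 65.5 hours ago.
Total = 674·(1/2)^(303.7/33.1) + 674·(1/2)^(224.3/33.1) + 674·(1/2)^(144.9/33.1) + 674·(1/2)^(65.5/33.1)
      = 1.1658 + 6.1482 + 32.423 + 170.99 ≈ 210.73 μg.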